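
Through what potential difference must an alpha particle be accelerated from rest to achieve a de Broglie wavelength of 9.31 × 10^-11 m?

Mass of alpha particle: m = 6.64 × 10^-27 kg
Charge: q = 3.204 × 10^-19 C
1.19 × 10^-2 V

From λ = h/√(2mqV), we solve for V:

λ² = h²/(2mqV)
V = h²/(2mqλ²)
V = (6.626 × 10^-34 J·s)² / (2 × 6.64 × 10^-27 kg × 3.204 × 10^-19 C × (9.31 × 10^-11 m)²)
V = 1.19 × 10^-2 V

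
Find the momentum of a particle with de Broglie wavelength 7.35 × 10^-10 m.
9.01 × 10^-25 kg·m/s

From the de Broglie relation λ = h/p, we solve for p:

p = h/λ
p = (6.626 × 10^-34 J·s) / (7.35 × 10^-10 m)
p = 9.01 × 10^-25 kg·m/s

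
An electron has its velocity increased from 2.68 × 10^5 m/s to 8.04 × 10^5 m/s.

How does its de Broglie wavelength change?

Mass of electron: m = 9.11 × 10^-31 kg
The wavelength decreases by a factor of 3.

Using λ = h/(mv):

Initial wavelength: λ₁ = h/(mv₁) = 2.71 × 10^-9 m
Final wavelength: λ₂ = h/(mv₂) = 9.05 × 10^-10 m

Since λ ∝ 1/v, when velocity increases by a factor of 3, the wavelength decreases by a factor of 3.

λ₂/λ₁ = v₁/v₂ = 1/3

The wavelength decreases by a factor of 3.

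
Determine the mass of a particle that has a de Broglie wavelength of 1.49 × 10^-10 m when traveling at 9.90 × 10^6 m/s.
4.49 × 10^-31 kg

From the de Broglie relation λ = h/(mv), we solve for m:

m = h/(λv)
m = (6.626 × 10^-34 J·s) / (1.49 × 10^-10 m × 9.90 × 10^6 m/s)
m = 4.49 × 10^-31 kg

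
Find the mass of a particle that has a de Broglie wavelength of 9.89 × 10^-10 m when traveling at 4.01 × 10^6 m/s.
1.67 × 10^-31 kg

From the de Broglie relation λ = h/(mv), we solve for m:

m = h/(λv)
m = (6.626 × 10^-34 J·s) / (9.89 × 10^-10 m × 4.01 × 10^6 m/s)
m = 1.67 × 10^-31 kg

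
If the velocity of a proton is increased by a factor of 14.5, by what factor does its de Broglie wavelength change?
The wavelength decreases by a factor of 14.5.

From λ = h/(mv), the wavelength is inversely proportional to velocity:

λ ∝ 1/v

If v → 14.5v, then λ → λ/14.5

When velocity is increased by a factor of 14.5, the wavelength decreases by a factor of 14.5.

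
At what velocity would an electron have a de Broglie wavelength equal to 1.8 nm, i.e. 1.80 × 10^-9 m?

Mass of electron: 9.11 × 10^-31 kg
4.04 × 10^5 m/s

From λ = h/(mv), solve for v:

v = h/(mλ)
v = (6.626 × 10^-34 J·s) / (9.11 × 10^-31 kg × 1.80 × 10^-9 m)
v = 4.04 × 10^5 m/s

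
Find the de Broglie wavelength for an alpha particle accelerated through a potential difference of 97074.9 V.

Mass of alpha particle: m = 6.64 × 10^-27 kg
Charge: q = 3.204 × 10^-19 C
3.26 × 10^-14 m

When a particle is accelerated through voltage V, it gains kinetic energy KE = qV.

The de Broglie wavelength is then λ = h/√(2mqV):

λ = h/√(2mqV)
λ = (6.626 × 10^-34 J·s) / √(2 × 6.64 × 10^-27 kg × 3.204 × 10^-19 C × 97074.9 V)
λ = 3.26 × 10^-14 m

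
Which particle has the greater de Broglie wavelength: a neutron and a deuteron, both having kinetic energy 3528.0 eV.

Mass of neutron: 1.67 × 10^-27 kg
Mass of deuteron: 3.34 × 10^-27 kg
The neutron has the longer wavelength.

Using λ = h/√(2mKE):

For neutron: λ₁ = h/√(2m₁KE) = 4.82 × 10^-13 m
For deuteron: λ₂ = h/√(2m₂KE) = 3.41 × 10^-13 m

Since λ ∝ 1/√m at constant kinetic energy, the lighter particle has the longer wavelength.

The neutron has the longer de Broglie wavelength.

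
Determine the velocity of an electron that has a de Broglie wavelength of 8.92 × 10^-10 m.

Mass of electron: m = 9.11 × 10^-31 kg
8.15 × 10^5 m/s

From the de Broglie relation λ = h/(mv), we solve for v:

v = h/(mλ)
v = (6.626 × 10^-34 J·s) / (9.11 × 10^-31 kg × 8.92 × 10^-10 m)
v = 8.15 × 10^5 m/s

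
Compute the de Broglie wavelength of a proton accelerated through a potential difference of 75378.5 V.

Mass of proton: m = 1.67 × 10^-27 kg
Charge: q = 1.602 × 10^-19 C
1.04 × 10^-13 m

When a particle is accelerated through voltage V, it gains kinetic energy KE = qV.

The de Broglie wavelength is then λ = h/√(2mqV):

λ = h/√(2mqV)
λ = (6.626 × 10^-34 J·s) / √(2 × 1.67 × 10^-27 kg × 1.602 × 10^-19 C × 75378.5 V)
λ = 1.04 × 10^-13 m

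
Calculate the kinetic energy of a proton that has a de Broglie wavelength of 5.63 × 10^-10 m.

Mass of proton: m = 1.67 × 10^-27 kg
4.15 × 10^-22 J (or 2.59 × 10^-3 eV)

From λ = h/√(2mKE), we solve for KE:

λ² = h²/(2mKE)
KE = h²/(2mλ²)
KE = (6.626 × 10^-34 J·s)² / (2 × 1.67 × 10^-27 kg × (5.63 × 10^-10 m)²)
KE = 4.15 × 10^-22 J
KE = 2.59 × 10^-3 eV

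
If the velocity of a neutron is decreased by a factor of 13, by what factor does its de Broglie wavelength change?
The wavelength increases by a factor of 13.

From λ = h/(mv), the wavelength is inversely proportional to velocity:

λ ∝ 1/v

If v → v/13, then λ → 13λ

When velocity is decreased by a factor of 13, the wavelength increases by a factor of 13.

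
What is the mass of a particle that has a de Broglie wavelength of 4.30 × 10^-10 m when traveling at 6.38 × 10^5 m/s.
2.42 × 10^-30 kg

From the de Broglie relation λ = h/(mv), we solve for m:

m = h/(λv)
m = (6.626 × 10^-34 J·s) / (4.30 × 10^-10 m × 6.38 × 10^5 m/s)
m = 2.42 × 10^-30 kg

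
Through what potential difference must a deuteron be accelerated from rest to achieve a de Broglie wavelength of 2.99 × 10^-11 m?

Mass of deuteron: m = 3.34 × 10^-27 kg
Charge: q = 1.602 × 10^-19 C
4.59 × 10^-1 V

From λ = h/√(2mqV), we solve for V:

λ² = h²/(2mqV)
V = h²/(2mqλ²)
V = (6.626 × 10^-34 J·s)² / (2 × 3.34 × 10^-27 kg × 1.602 × 10^-19 C × (2.99 × 10^-11 m)²)
V = 4.59 × 10^-1 V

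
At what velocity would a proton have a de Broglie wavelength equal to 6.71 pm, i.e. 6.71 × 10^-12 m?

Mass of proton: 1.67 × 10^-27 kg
5.91 × 10^4 m/s

From λ = h/(mv), solve for v:

v = h/(mλ)
v = (6.626 × 10^-34 J·s) / (1.67 × 10^-27 kg × 6.71 × 10^-12 m)
v = 5.91 × 10^4 m/s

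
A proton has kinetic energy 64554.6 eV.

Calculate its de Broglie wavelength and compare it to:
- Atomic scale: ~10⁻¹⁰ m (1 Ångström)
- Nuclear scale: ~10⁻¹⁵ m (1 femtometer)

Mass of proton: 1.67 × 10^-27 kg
λ = 1.13 × 10^-13 m, which is between nuclear and atomic scales.

Using λ = h/√(2mKE):

KE = 64554.6 eV = 1.034 × 10^-14 J

λ = h/√(2mKE)
λ = (6.626 × 10^-34 J·s) / √(2 × 1.67 × 10^-27 kg × 1.034 × 10^-14 J)
λ = 1.13 × 10^-13 m

Comparison:
- Atomic scale (10⁻¹⁰ m): λ is 0.0011× this size
- Nuclear scale (10⁻¹⁵ m): λ is 1.1e+02× this size

The wavelength is between nuclear and atomic scales.

This wavelength is appropriate for probing atomic structure but too large for nuclear physics experiments.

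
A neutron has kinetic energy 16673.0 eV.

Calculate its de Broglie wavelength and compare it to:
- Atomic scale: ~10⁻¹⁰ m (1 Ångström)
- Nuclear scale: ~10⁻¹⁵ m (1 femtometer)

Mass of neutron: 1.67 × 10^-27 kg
λ = 2.22 × 10^-13 m, which is between nuclear and atomic scales.

Using λ = h/√(2mKE):

KE = 16673.0 eV = 2.671 × 10^-15 J

λ = h/√(2mKE)
λ = (6.626 × 10^-34 J·s) / √(2 × 1.67 × 10^-27 kg × 2.671 × 10^-15 J)
λ = 2.22 × 10^-13 m

Comparison:
- Atomic scale (10⁻¹⁰ m): λ is 0.0022× this size
- Nuclear scale (10⁻¹⁵ m): λ is 2.2e+02× this size

The wavelength is between nuclear and atomic scales.

This wavelength is appropriate for probing atomic structure but too large for nuclear physics experiments.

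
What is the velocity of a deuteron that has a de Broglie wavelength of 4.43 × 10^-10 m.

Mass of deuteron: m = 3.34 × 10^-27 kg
4.48 × 10^2 m/s

From the de Broglie relation λ = h/(mv), we solve for v:

v = h/(mλ)
v = (6.626 × 10^-34 J·s) / (3.34 × 10^-27 kg × 4.43 × 10^-10 m)
v = 4.48 × 10^2 m/s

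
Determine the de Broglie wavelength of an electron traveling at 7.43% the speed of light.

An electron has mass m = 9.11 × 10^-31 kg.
3.27 × 10^-11 m

Using the de Broglie relation λ = h/(mv):

v = 7.43% × c = 2.227 × 10^7 m/s

λ = h/(mv)
λ = (6.626 × 10^-34 J·s) / (9.11 × 10^-31 kg × 2.227 × 10^7 m/s)
λ = 3.27 × 10^-11 m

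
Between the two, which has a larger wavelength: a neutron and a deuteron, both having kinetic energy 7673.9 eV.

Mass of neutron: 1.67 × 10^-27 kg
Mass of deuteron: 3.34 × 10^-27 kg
The neutron has the longer wavelength.

Using λ = h/√(2mKE):

For neutron: λ₁ = h/√(2m₁KE) = 3.27 × 10^-13 m
For deuteron: λ₂ = h/√(2m₂KE) = 2.31 × 10^-13 m

Since λ ∝ 1/√m at constant kinetic energy, the lighter particle has the longer wavelength.

The neutron has the longer de Broglie wavelength.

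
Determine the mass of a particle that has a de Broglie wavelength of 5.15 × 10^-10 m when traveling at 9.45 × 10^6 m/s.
1.36 × 10^-31 kg

From the de Broglie relation λ = h/(mv), we solve for m:

m = h/(λv)
m = (6.626 × 10^-34 J·s) / (5.15 × 10^-10 m × 9.45 × 10^6 m/s)
m = 1.36 × 10^-31 kg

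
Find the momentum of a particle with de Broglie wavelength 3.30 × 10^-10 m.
2.01 × 10^-24 kg·m/s

From the de Broglie relation λ = h/p, we solve for p:

p = h/λ
p = (6.626 × 10^-34 J·s) / (3.30 × 10^-10 m)
p = 2.01 × 10^-24 kg·m/s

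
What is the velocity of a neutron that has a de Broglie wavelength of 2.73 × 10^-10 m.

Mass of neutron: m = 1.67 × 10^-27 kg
1.45 × 10^3 m/s

From the de Broglie relation λ = h/(mv), we solve for v:

v = h/(mλ)
v = (6.626 × 10^-34 J·s) / (1.67 × 10^-27 kg × 2.73 × 10^-10 m)
v = 1.45 × 10^3 m/s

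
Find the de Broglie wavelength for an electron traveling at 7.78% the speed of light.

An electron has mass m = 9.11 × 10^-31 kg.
3.12 × 10^-11 m

Using the de Broglie relation λ = h/(mv):

v = 7.78% × c = 2.332 × 10^7 m/s

λ = h/(mv)
λ = (6.626 × 10^-34 J·s) / (9.11 × 10^-31 kg × 2.332 × 10^7 m/s)
λ = 3.12 × 10^-11 m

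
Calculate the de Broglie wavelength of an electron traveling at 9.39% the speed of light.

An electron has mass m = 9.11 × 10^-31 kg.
2.58 × 10^-11 m

Using the de Broglie relation λ = h/(mv):

v = 9.39% × c = 2.815 × 10^7 m/s

λ = h/(mv)
λ = (6.626 × 10^-34 J·s) / (9.11 × 10^-31 kg × 2.815 × 10^7 m/s)
λ = 2.58 × 10^-11 m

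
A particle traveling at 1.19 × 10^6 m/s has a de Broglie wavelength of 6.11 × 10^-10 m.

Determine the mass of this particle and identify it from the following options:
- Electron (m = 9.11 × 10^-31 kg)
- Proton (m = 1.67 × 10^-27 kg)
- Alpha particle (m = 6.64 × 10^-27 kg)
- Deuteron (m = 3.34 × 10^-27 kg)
The particle is an electron.

From λ = h/(mv), solve for mass:

m = h/(λv)
m = (6.626 × 10^-34 J·s) / (6.11 × 10^-10 m × 1.19 × 10^6 m/s)
m = 9.11 × 10^-31 kg

Comparing with the listed masses, this is closest to an electron.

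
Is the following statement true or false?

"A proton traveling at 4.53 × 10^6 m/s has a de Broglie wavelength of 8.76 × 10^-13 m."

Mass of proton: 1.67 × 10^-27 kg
False

The claim is incorrect.

Using λ = h/(mv):
λ = (6.626 × 10^-34 J·s) / (1.67 × 10^-27 kg × 4.53 × 10^6 m/s)
λ = 8.76 × 10^-14 m

The actual wavelength differs from the claimed 8.76 × 10^-13 m.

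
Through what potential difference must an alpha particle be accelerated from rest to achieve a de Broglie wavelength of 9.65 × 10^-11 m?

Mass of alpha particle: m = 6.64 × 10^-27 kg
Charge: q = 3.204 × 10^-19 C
1.11 × 10^-2 V

From λ = h/√(2mqV), we solve for V:

λ² = h²/(2mqV)
V = h²/(2mqλ²)
V = (6.626 × 10^-34 J·s)² / (2 × 6.64 × 10^-27 kg × 3.204 × 10^-19 C × (9.65 × 10^-11 m)²)
V = 1.11 × 10^-2 V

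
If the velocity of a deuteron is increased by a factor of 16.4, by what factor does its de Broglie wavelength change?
The wavelength decreases by a factor of 16.4.

From λ = h/(mv), the wavelength is inversely proportional to velocity:

λ ∝ 1/v

If v → 16.4v, then λ → λ/16.4

When velocity is increased by a factor of 16.4, the wavelength decreases by a factor of 16.4.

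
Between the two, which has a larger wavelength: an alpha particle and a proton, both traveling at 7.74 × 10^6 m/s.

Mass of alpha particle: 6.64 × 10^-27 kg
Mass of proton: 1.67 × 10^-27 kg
The proton has the longer wavelength.

Using λ = h/(mv), since both particles have the same velocity, the wavelength depends only on mass.

For alpha particle: λ₁ = h/(m₁v) = 1.29 × 10^-14 m
For proton: λ₂ = h/(m₂v) = 5.13 × 10^-14 m

Since λ ∝ 1/m at constant velocity, the lighter particle has the longer wavelength.

The proton has the longer de Broglie wavelength.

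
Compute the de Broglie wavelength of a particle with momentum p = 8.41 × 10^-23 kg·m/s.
7.88 × 10^-12 m

Using the de Broglie relation λ = h/p:

λ = h/p
λ = (6.626 × 10^-34 J·s) / (8.41 × 10^-23 kg·m/s)
λ = 7.88 × 10^-12 m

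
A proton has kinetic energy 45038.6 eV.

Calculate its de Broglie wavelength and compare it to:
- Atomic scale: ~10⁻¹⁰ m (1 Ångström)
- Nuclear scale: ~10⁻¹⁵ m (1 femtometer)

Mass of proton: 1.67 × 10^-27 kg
λ = 1.35 × 10^-13 m, which is between nuclear and atomic scales.

Using λ = h/√(2mKE):

KE = 45038.6 eV = 7.216 × 10^-15 J

λ = h/√(2mKE)
λ = (6.626 × 10^-34 J·s) / √(2 × 1.67 × 10^-27 kg × 7.216 × 10^-15 J)
λ = 1.35 × 10^-13 m

Comparison:
- Atomic scale (10⁻¹⁰ m): λ is 0.0013× this size
- Nuclear scale (10⁻¹⁵ m): λ is 1.3e+02× this size

The wavelength is between nuclear and atomic scales.

This wavelength is appropriate for probing atomic structure but too large for nuclear physics experiments.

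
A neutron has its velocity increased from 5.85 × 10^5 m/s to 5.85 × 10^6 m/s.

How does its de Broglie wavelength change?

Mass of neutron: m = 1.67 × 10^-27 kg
The wavelength decreases by a factor of 10.

Using λ = h/(mv):

Initial wavelength: λ₁ = h/(mv₁) = 6.78 × 10^-13 m
Final wavelength: λ₂ = h/(mv₂) = 6.78 × 10^-14 m

Since λ ∝ 1/v, when velocity increases by a factor of 10, the wavelength decreases by a factor of 10.

λ₂/λ₁ = v₁/v₂ = 1/10

The wavelength decreases by a factor of 10.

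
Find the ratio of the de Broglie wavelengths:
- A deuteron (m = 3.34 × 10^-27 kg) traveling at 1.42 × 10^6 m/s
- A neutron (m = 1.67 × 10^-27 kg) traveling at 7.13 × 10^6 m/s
λ₁/λ₂ = 2.51

Using λ = h/(mv):

λ₁ = h/(m₁v₁) = 1.40 × 10^-13 m
λ₂ = h/(m₂v₂) = 5.56 × 10^-14 m

Ratio λ₁/λ₂ = (m₂v₂)/(m₁v₁)
         = (1.67 × 10^-27 kg × 7.13 × 10^6 m/s) / (3.34 × 10^-27 kg × 1.42 × 10^6 m/s)
         = 2.51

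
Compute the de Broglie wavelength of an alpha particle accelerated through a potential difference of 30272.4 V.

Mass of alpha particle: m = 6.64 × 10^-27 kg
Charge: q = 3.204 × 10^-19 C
5.84 × 10^-14 m

When a particle is accelerated through voltage V, it gains kinetic energy KE = qV.

The de Broglie wavelength is then λ = h/√(2mqV):

λ = h/√(2mqV)
λ = (6.626 × 10^-34 J·s) / √(2 × 6.64 × 10^-27 kg × 3.204 × 10^-19 C × 30272.4 V)
λ = 5.84 × 10^-14 m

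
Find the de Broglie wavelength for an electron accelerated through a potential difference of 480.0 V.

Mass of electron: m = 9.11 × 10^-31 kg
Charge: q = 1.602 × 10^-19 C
5.60 × 10^-11 m

When a particle is accelerated through voltage V, it gains kinetic energy KE = qV.

The de Broglie wavelength is then λ = h/√(2mqV):

λ = h/√(2mqV)
λ = (6.626 × 10^-34 J·s) / √(2 × 9.11 × 10^-31 kg × 1.602 × 10^-19 C × 480.0 V)
λ = 5.60 × 10^-11 m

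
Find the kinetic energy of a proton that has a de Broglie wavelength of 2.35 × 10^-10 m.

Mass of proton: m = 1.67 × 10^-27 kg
2.38 × 10^-21 J (or 0.0149 eV)

From λ = h/√(2mKE), we solve for KE:

λ² = h²/(2mKE)
KE = h²/(2mλ²)
KE = (6.626 × 10^-34 J·s)² / (2 × 1.67 × 10^-27 kg × (2.35 × 10^-10 m)²)
KE = 2.38 × 10^-21 J
KE = 0.0149 eV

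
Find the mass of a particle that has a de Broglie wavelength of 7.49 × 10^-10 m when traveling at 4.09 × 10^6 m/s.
2.16 × 10^-31 kg

From the de Broglie relation λ = h/(mv), we solve for m:

m = h/(λv)
m = (6.626 × 10^-34 J·s) / (7.49 × 10^-10 m × 4.09 × 10^6 m/s)
m = 2.16 × 10^-31 kg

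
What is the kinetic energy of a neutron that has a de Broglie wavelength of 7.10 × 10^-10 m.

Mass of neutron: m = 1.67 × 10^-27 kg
2.61 × 10^-22 J (or 1.63 × 10^-3 eV)

From λ = h/√(2mKE), we solve for KE:

λ² = h²/(2mKE)
KE = h²/(2mλ²)
KE = (6.626 × 10^-34 J·s)² / (2 × 1.67 × 10^-27 kg × (7.10 × 10^-10 m)²)
KE = 2.61 × 10^-22 J
KE = 1.63 × 10^-3 eV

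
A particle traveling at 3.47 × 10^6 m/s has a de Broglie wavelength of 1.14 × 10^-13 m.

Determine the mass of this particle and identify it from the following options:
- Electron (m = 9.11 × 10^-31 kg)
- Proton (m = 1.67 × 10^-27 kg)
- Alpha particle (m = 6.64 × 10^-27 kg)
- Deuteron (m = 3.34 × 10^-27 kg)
The particle is a proton.

From λ = h/(mv), solve for mass:

m = h/(λv)
m = (6.626 × 10^-34 J·s) / (1.14 × 10^-13 m × 3.47 × 10^6 m/s)
m = 1.68 × 10^-27 kg

Comparing with the listed masses, this is closest to a proton.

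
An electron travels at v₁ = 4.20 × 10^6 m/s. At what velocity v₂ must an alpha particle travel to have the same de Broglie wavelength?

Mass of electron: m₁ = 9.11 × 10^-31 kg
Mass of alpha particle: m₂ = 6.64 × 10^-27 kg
v₂ = 5.76 × 10^2 m/s

For equal de Broglie wavelengths: λ₁ = λ₂

h/(m₁v₁) = h/(m₂v₂)
m₁v₁ = m₂v₂
v₂ = v₁ · (m₁/m₂)

v₂ = 4.20 × 10^6 m/s × (9.11 × 10^-31 kg / 6.64 × 10^-27 kg)
v₂ = 5.76 × 10^2 m/s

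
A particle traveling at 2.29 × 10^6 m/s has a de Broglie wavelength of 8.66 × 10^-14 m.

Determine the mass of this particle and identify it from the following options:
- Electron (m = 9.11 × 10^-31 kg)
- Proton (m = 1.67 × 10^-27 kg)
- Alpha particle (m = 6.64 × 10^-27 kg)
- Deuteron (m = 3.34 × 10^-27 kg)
The particle is a deuteron.

From λ = h/(mv), solve for mass:

m = h/(λv)
m = (6.626 × 10^-34 J·s) / (8.66 × 10^-14 m × 2.29 × 10^6 m/s)
m = 3.34 × 10^-27 kg

Comparing with the listed masses, this is closest to a deuteron.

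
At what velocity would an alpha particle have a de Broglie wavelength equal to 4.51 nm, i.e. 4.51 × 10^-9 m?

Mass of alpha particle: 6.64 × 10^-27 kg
2.21 × 10^1 m/s

From λ = h/(mv), solve for v:

v = h/(mλ)
v = (6.626 × 10^-34 J·s) / (6.64 × 10^-27 kg × 4.51 × 10^-9 m)
v = 2.21 × 10^1 m/s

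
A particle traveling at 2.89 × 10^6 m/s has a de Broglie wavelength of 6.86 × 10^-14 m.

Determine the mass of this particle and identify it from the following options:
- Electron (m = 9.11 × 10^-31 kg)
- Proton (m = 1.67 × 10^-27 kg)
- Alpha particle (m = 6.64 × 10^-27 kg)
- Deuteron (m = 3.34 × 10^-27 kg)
The particle is a deuteron.

From λ = h/(mv), solve for mass:

m = h/(λv)
m = (6.626 × 10^-34 J·s) / (6.86 × 10^-14 m × 2.89 × 10^6 m/s)
m = 3.34 × 10^-27 kg

Comparing with the listed masses, this is closest to a deuteron.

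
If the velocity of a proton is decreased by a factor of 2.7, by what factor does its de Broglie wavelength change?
The wavelength increases by a factor of 2.7.

From λ = h/(mv), the wavelength is inversely proportional to velocity:

λ ∝ 1/v

If v → v/2.7, then λ → 2.7λ

When velocity is decreased by a factor of 2.7, the wavelength increases by a factor of 2.7.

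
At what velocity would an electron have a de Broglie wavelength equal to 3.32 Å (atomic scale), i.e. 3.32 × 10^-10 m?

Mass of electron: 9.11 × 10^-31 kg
2.19 × 10^6 m/s

From λ = h/(mv), solve for v:

v = h/(mλ)
v = (6.626 × 10^-34 J·s) / (9.11 × 10^-31 kg × 3.32 × 10^-10 m)
v = 2.19 × 10^6 m/s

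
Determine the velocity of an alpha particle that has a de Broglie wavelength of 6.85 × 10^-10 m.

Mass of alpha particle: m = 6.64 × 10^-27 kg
1.46 × 10^2 m/s

From the de Broglie relation λ = h/(mv), we solve for v:

v = h/(mλ)
v = (6.626 × 10^-34 J·s) / (6.64 × 10^-27 kg × 6.85 × 10^-10 m)
v = 1.46 × 10^2 m/s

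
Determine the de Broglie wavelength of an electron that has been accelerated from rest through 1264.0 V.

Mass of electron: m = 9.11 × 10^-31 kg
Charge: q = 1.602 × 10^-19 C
3.45 × 10^-11 m

When a particle is accelerated through voltage V, it gains kinetic energy KE = qV.

The de Broglie wavelength is then λ = h/√(2mqV):

λ = h/√(2mqV)
λ = (6.626 × 10^-34 J·s) / √(2 × 9.11 × 10^-31 kg × 1.602 × 10^-19 C × 1264.0 V)
λ = 3.45 × 10^-11 m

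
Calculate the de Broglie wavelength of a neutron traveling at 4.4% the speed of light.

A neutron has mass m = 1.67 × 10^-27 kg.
3.01 × 10^-14 m

Using the de Broglie relation λ = h/(mv):

v = 4.4% × c = 1.319 × 10^7 m/s

λ = h/(mv)
λ = (6.626 × 10^-34 J·s) / (1.67 × 10^-27 kg × 1.319 × 10^7 m/s)
λ = 3.01 × 10^-14 m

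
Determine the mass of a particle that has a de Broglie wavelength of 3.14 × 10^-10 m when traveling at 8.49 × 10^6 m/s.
2.49 × 10^-31 kg

From the de Broglie relation λ = h/(mv), we solve for m:

m = h/(λv)
m = (6.626 × 10^-34 J·s) / (3.14 × 10^-10 m × 8.49 × 10^6 m/s)
m = 2.49 × 10^-31 kg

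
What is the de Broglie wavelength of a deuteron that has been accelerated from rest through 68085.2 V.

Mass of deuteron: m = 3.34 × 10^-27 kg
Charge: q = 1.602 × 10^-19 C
7.76 × 10^-14 m

When a particle is accelerated through voltage V, it gains kinetic energy KE = qV.

The de Broglie wavelength is then λ = h/√(2mqV):

λ = h/√(2mqV)
λ = (6.626 × 10^-34 J·s) / √(2 × 3.34 × 10^-27 kg × 1.602 × 10^-19 C × 68085.2 V)
λ = 7.76 × 10^-14 m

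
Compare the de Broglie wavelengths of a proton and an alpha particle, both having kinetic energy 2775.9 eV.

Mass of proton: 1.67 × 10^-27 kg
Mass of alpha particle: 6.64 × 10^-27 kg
The proton has the longer wavelength.

Using λ = h/√(2mKE):

For proton: λ₁ = h/√(2m₁KE) = 5.44 × 10^-13 m
For alpha particle: λ₂ = h/√(2m₂KE) = 2.73 × 10^-13 m

Since λ ∝ 1/√m at constant kinetic energy, the lighter particle has the longer wavelength.

The proton has the longer de Broglie wavelength.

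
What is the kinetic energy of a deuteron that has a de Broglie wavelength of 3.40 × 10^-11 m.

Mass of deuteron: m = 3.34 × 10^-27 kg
5.69 × 10^-20 J (or 0.355 eV)

From λ = h/√(2mKE), we solve for KE:

λ² = h²/(2mKE)
KE = h²/(2mλ²)
KE = (6.626 × 10^-34 J·s)² / (2 × 3.34 × 10^-27 kg × (3.40 × 10^-11 m)²)
KE = 5.69 × 10^-20 J
KE = 0.355 eV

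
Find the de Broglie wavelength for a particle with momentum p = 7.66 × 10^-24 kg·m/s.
8.65 × 10^-11 m

Using the de Broglie relation λ = h/p:

λ = h/p
λ = (6.626 × 10^-34 J·s) / (7.66 × 10^-24 kg·m/s)
λ = 8.65 × 10^-11 m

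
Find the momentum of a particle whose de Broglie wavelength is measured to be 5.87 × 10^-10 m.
1.13 × 10^-24 kg·m/s

From the de Broglie relation λ = h/p, we solve for p:

p = h/λ
p = (6.626 × 10^-34 J·s) / (5.87 × 10^-10 m)
p = 1.13 × 10^-24 kg·m/s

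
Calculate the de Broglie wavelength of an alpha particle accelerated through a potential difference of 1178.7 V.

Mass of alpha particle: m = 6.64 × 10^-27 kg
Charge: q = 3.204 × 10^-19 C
2.96 × 10^-13 m

When a particle is accelerated through voltage V, it gains kinetic energy KE = qV.

The de Broglie wavelength is then λ = h/√(2mqV):

λ = h/√(2mqV)
λ = (6.626 × 10^-34 J·s) / √(2 × 6.64 × 10^-27 kg × 3.204 × 10^-19 C × 1178.7 V)
λ = 2.96 × 10^-13 m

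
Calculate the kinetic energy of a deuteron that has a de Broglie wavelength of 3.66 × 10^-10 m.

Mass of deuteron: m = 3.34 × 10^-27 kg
4.91 × 10^-22 J (or 3.06 × 10^-3 eV)

From λ = h/√(2mKE), we solve for KE:

λ² = h²/(2mKE)
KE = h²/(2mλ²)
KE = (6.626 × 10^-34 J·s)² / (2 × 3.34 × 10^-27 kg × (3.66 × 10^-10 m)²)
KE = 4.91 × 10^-22 J
KE = 3.06 × 10^-3 eV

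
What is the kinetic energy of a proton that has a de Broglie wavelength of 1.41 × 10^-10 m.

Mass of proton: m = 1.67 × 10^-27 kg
6.61 × 10^-21 J (or 0.0413 eV)

From λ = h/√(2mKE), we solve for KE:

λ² = h²/(2mKE)
KE = h²/(2mλ²)
KE = (6.626 × 10^-34 J·s)² / (2 × 1.67 × 10^-27 kg × (1.41 × 10^-10 m)²)
KE = 6.61 × 10^-21 J
KE = 0.0413 eV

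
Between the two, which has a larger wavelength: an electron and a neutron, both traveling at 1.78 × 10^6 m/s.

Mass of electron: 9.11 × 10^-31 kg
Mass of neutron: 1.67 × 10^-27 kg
The electron has the longer wavelength.

Using λ = h/(mv), since both particles have the same velocity, the wavelength depends only on mass.

For electron: λ₁ = h/(m₁v) = 4.09 × 10^-10 m
For neutron: λ₂ = h/(m₂v) = 2.23 × 10^-13 m

Since λ ∝ 1/m at constant velocity, the lighter particle has the longer wavelength.

The electron has the longer de Broglie wavelength.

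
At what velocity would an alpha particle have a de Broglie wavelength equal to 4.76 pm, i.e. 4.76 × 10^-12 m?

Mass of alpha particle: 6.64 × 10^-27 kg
2.10 × 10^4 m/s

From λ = h/(mv), solve for v:

v = h/(mλ)
v = (6.626 × 10^-34 J·s) / (6.64 × 10^-27 kg × 4.76 × 10^-12 m)
v = 2.10 × 10^4 m/s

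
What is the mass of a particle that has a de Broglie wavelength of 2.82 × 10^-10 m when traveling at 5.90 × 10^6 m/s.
3.98 × 10^-31 kg

From the de Broglie relation λ = h/(mv), we solve for m:

m = h/(λv)
m = (6.626 × 10^-34 J·s) / (2.82 × 10^-10 m × 5.90 × 10^6 m/s)
m = 3.98 × 10^-31 kg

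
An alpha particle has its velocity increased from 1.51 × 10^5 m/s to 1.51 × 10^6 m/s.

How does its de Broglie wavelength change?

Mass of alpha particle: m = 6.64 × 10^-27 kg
The wavelength decreases by a factor of 10.

Using λ = h/(mv):

Initial wavelength: λ₁ = h/(mv₁) = 6.61 × 10^-13 m
Final wavelength: λ₂ = h/(mv₂) = 6.61 × 10^-14 m

Since λ ∝ 1/v, when velocity increases by a factor of 10, the wavelength decreases by a factor of 10.

λ₂/λ₁ = v₁/v₂ = 1/10

The wavelength decreases by a factor of 10.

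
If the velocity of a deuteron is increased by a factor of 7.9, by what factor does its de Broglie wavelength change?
The wavelength decreases by a factor of 7.9.

From λ = h/(mv), the wavelength is inversely proportional to velocity:

λ ∝ 1/v

If v → 7.9v, then λ → λ/7.9

When velocity is increased by a factor of 7.9, the wavelength decreases by a factor of 7.9.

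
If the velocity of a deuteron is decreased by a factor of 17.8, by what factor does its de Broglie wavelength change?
The wavelength increases by a factor of 17.8.

From λ = h/(mv), the wavelength is inversely proportional to velocity:

λ ∝ 1/v

If v → v/17.8, then λ → 17.8λ

When velocity is decreased by a factor of 17.8, the wavelength increases by a factor of 17.8.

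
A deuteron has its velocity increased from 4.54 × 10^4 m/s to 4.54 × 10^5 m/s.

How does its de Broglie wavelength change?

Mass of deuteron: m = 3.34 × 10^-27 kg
The wavelength decreases by a factor of 10.

Using λ = h/(mv):

Initial wavelength: λ₁ = h/(mv₁) = 4.37 × 10^-12 m
Final wavelength: λ₂ = h/(mv₂) = 4.37 × 10^-13 m

Since λ ∝ 1/v, when velocity increases by a factor of 10, the wavelength decreases by a factor of 10.

λ₂/λ₁ = v₁/v₂ = 1/10

The wavelength decreases by a factor of 10.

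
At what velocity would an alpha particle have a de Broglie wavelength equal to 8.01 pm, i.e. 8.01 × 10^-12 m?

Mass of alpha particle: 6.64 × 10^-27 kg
1.25 × 10^4 m/s

From λ = h/(mv), solve for v:

v = h/(mλ)
v = (6.626 × 10^-34 J·s) / (6.64 × 10^-27 kg × 8.01 × 10^-12 m)
v = 1.25 × 10^4 m/s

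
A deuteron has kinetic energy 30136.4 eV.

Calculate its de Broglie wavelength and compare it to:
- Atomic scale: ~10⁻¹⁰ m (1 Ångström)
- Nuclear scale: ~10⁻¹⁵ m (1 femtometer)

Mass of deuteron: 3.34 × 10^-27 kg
λ = 1.17 × 10^-13 m, which is between nuclear and atomic scales.

Using λ = h/√(2mKE):

KE = 30136.4 eV = 4.828 × 10^-15 J

λ = h/√(2mKE)
λ = (6.626 × 10^-34 J·s) / √(2 × 3.34 × 10^-27 kg × 4.828 × 10^-15 J)
λ = 1.17 × 10^-13 m

Comparison:
- Atomic scale (10⁻¹⁰ m): λ is 0.0012× this size
- Nuclear scale (10⁻¹⁵ m): λ is 1.2e+02× this size

The wavelength is between nuclear and atomic scales.

This wavelength is appropriate for probing atomic structure but too large for nuclear physics experiments.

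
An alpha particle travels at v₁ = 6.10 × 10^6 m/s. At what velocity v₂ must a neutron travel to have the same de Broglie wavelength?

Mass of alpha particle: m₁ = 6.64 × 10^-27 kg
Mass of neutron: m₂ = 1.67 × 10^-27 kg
v₂ = 2.43 × 10^7 m/s

For equal de Broglie wavelengths: λ₁ = λ₂

h/(m₁v₁) = h/(m₂v₂)
m₁v₁ = m₂v₂
v₂ = v₁ · (m₁/m₂)

v₂ = 6.10 × 10^6 m/s × (6.64 × 10^-27 kg / 1.67 × 10^-27 kg)
v₂ = 2.43 × 10^7 m/s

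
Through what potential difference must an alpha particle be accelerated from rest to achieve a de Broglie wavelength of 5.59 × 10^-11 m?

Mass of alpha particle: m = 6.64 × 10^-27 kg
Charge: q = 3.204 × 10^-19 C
3.30 × 10^-2 V

From λ = h/√(2mqV), we solve for V:

λ² = h²/(2mqV)
V = h²/(2mqλ²)
V = (6.626 × 10^-34 J·s)² / (2 × 6.64 × 10^-27 kg × 3.204 × 10^-19 C × (5.59 × 10^-11 m)²)
V = 3.30 × 10^-2 V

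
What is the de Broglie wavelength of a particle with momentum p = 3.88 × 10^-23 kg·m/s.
1.71 × 10^-11 m

Using the de Broglie relation λ = h/p:

λ = h/p
λ = (6.626 × 10^-34 J·s) / (3.88 × 10^-23 kg·m/s)
λ = 1.71 × 10^-11 m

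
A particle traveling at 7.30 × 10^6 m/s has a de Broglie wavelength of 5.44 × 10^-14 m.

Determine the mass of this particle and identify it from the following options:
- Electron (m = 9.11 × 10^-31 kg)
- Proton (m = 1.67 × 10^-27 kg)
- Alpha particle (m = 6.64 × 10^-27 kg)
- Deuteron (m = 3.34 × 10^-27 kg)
The particle is a proton.

From λ = h/(mv), solve for mass:

m = h/(λv)
m = (6.626 × 10^-34 J·s) / (5.44 × 10^-14 m × 7.30 × 10^6 m/s)
m = 1.67 × 10^-27 kg

Comparing with the listed masses, this is closest to a proton.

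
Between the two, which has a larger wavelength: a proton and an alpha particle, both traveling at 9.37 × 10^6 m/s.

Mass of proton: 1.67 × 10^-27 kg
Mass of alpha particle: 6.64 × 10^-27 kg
The proton has the longer wavelength.

Using λ = h/(mv), since both particles have the same velocity, the wavelength depends only on mass.

For proton: λ₁ = h/(m₁v) = 4.23 × 10^-14 m
For alpha particle: λ₂ = h/(m₂v) = 1.06 × 10^-14 m

Since λ ∝ 1/m at constant velocity, the lighter particle has the longer wavelength.

The proton has the longer de Broglie wavelength.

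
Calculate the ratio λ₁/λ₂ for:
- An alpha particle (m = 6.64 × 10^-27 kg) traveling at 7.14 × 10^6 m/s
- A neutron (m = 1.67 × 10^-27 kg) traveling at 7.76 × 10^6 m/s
λ₁/λ₂ = 0.273

Using λ = h/(mv):

λ₁ = h/(m₁v₁) = 1.40 × 10^-14 m
λ₂ = h/(m₂v₂) = 5.11 × 10^-14 m

Ratio λ₁/λ₂ = (m₂v₂)/(m₁v₁)
         = (1.67 × 10^-27 kg × 7.76 × 10^6 m/s) / (6.64 × 10^-27 kg × 7.14 × 10^6 m/s)
         = 0.273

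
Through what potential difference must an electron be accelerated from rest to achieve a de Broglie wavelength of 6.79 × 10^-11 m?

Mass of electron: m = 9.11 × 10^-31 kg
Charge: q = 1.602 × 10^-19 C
326 V

From λ = h/√(2mqV), we solve for V:

λ² = h²/(2mqV)
V = h²/(2mqλ²)
V = (6.626 × 10^-34 J·s)² / (2 × 9.11 × 10^-31 kg × 1.602 × 10^-19 C × (6.79 × 10^-11 m)²)
V = 326 V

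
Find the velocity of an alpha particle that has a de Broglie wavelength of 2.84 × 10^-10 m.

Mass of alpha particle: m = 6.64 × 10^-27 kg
3.51 × 10^2 m/s

From the de Broglie relation λ = h/(mv), we solve for v:

v = h/(mλ)
v = (6.626 × 10^-34 J·s) / (6.64 × 10^-27 kg × 2.84 × 10^-10 m)
v = 3.51 × 10^2 m/s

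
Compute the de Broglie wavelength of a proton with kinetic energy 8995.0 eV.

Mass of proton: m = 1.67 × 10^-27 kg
3.02 × 10^-13 m

Using λ = h/√(2mKE):

First convert KE to Joules: KE = 8995.0 eV = 1.441 × 10^-15 J

λ = h/√(2mKE)
λ = (6.626 × 10^-34 J·s) / √(2 × 1.67 × 10^-27 kg × 1.441 × 10^-15 J)
λ = 3.02 × 10^-13 m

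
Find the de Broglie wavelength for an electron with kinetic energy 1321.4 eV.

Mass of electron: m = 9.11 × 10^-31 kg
3.37 × 10^-11 m

Using λ = h/√(2mKE):

First convert KE to Joules: KE = 1321.4 eV = 2.117 × 10^-16 J

λ = h/√(2mKE)
λ = (6.626 × 10^-34 J·s) / √(2 × 9.11 × 10^-31 kg × 2.117 × 10^-16 J)
λ = 3.37 × 10^-11 m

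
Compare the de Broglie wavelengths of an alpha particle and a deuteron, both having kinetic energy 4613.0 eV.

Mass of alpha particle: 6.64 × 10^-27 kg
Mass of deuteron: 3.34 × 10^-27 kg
The deuteron has the longer wavelength.

Using λ = h/√(2mKE):

For alpha particle: λ₁ = h/√(2m₁KE) = 2.11 × 10^-13 m
For deuteron: λ₂ = h/√(2m₂KE) = 2.98 × 10^-13 m

Since λ ∝ 1/√m at constant kinetic energy, the lighter particle has the longer wavelength.

The deuteron has the longer de Broglie wavelength.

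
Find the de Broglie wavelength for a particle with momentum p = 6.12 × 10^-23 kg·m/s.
1.08 × 10^-11 m

Using the de Broglie relation λ = h/p:

λ = h/p
λ = (6.626 × 10^-34 J·s) / (6.12 × 10^-23 kg·m/s)
λ = 1.08 × 10^-11 m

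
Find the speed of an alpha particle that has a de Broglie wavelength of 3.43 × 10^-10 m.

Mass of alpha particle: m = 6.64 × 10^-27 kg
2.91 × 10^2 m/s

From the de Broglie relation λ = h/(mv), we solve for v:

v = h/(mλ)
v = (6.626 × 10^-34 J·s) / (6.64 × 10^-27 kg × 3.43 × 10^-10 m)
v = 2.91 × 10^2 m/s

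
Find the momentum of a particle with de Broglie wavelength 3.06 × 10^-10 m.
2.17 × 10^-24 kg·m/s

From the de Broglie relation λ = h/p, we solve for p:

p = h/λ
p = (6.626 × 10^-34 J·s) / (3.06 × 10^-10 m)
p = 2.17 × 10^-24 kg·m/s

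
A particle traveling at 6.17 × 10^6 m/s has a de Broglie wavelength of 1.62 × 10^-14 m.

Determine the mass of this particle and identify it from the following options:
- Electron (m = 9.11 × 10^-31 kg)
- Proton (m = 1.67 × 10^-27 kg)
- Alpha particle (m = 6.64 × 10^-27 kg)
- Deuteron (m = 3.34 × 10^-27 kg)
The particle is an alpha particle.

From λ = h/(mv), solve for mass:

m = h/(λv)
m = (6.626 × 10^-34 J·s) / (1.62 × 10^-14 m × 6.17 × 10^6 m/s)
m = 6.63 × 10^-27 kg

Comparing with the listed masses, this is closest to an alpha particle.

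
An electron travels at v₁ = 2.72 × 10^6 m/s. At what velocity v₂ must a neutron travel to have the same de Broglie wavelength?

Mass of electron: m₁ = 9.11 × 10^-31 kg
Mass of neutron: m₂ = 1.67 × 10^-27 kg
v₂ = 1.48 × 10^3 m/s

For equal de Broglie wavelengths: λ₁ = λ₂

h/(m₁v₁) = h/(m₂v₂)
m₁v₁ = m₂v₂
v₂ = v₁ · (m₁/m₂)

v₂ = 2.72 × 10^6 m/s × (9.11 × 10^-31 kg / 1.67 × 10^-27 kg)
v₂ = 1.48 × 10^3 m/s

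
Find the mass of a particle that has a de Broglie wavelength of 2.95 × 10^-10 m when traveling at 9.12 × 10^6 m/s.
2.46 × 10^-31 kg

From the de Broglie relation λ = h/(mv), we solve for m:

m = h/(λv)
m = (6.626 × 10^-34 J·s) / (2.95 × 10^-10 m × 9.12 × 10^6 m/s)
m = 2.46 × 10^-31 kg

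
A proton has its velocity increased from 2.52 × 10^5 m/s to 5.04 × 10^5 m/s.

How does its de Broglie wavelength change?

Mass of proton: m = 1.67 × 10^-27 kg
The wavelength decreases by a factor of 2.

Using λ = h/(mv):

Initial wavelength: λ₁ = h/(mv₁) = 1.57 × 10^-12 m
Final wavelength: λ₂ = h/(mv₂) = 7.87 × 10^-13 m

Since λ ∝ 1/v, when velocity increases by a factor of 2, the wavelength decreases by a factor of 2.

λ₂/λ₁ = v₁/v₂ = 1/2

The wavelength decreases by a factor of 2.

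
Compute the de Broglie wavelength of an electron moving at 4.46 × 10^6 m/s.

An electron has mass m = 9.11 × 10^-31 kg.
1.63 × 10^-10 m

Using the de Broglie relation λ = h/(mv):

λ = h/(mv)
λ = (6.626 × 10^-34 J·s) / (9.11 × 10^-31 kg × 4.46 × 10^6 m/s)
λ = 1.63 × 10^-10 m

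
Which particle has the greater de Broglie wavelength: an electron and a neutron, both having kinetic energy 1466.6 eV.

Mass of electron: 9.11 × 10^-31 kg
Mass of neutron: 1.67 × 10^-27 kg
The electron has the longer wavelength.

Using λ = h/√(2mKE):

For electron: λ₁ = h/√(2m₁KE) = 3.20 × 10^-11 m
For neutron: λ₂ = h/√(2m₂KE) = 7.48 × 10^-13 m

Since λ ∝ 1/√m at constant kinetic energy, the lighter particle has the longer wavelength.

The electron has the longer de Broglie wavelength.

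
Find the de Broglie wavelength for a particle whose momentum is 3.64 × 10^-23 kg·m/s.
1.82 × 10^-11 m

Using the de Broglie relation λ = h/p:

λ = h/p
λ = (6.626 × 10^-34 J·s) / (3.64 × 10^-23 kg·m/s)
λ = 1.82 × 10^-11 m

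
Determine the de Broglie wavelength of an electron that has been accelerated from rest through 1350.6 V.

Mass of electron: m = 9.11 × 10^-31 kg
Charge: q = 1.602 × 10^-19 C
3.34 × 10^-11 m

When a particle is accelerated through voltage V, it gains kinetic energy KE = qV.

The de Broglie wavelength is then λ = h/√(2mqV):

λ = h/√(2mqV)
λ = (6.626 × 10^-34 J·s) / √(2 × 9.11 × 10^-31 kg × 1.602 × 10^-19 C × 1350.6 V)
λ = 3.34 × 10^-11 m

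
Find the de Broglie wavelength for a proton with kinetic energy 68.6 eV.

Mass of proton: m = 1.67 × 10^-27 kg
3.46 × 10^-12 m

Using λ = h/√(2mKE):

First convert KE to Joules: KE = 68.6 eV = 1.099 × 10^-17 J

λ = h/√(2mKE)
λ = (6.626 × 10^-34 J·s) / √(2 × 1.67 × 10^-27 kg × 1.099 × 10^-17 J)
λ = 3.46 × 10^-12 m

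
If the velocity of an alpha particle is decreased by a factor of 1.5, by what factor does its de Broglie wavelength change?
The wavelength increases by a factor of 1.5.

From λ = h/(mv), the wavelength is inversely proportional to velocity:

λ ∝ 1/v

If v → v/1.5, then λ → 1.5λ

When velocity is decreased by a factor of 1.5, the wavelength increases by a factor of 1.5.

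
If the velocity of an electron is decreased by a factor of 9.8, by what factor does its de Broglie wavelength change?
The wavelength increases by a factor of 9.8.

From λ = h/(mv), the wavelength is inversely proportional to velocity:

λ ∝ 1/v

If v → v/9.8, then λ → 9.8λ

When velocity is decreased by a factor of 9.8, the wavelength increases by a factor of 9.8.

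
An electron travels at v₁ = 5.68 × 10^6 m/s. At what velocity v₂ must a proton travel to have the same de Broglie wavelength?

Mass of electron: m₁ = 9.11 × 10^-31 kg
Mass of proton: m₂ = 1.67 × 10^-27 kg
v₂ = 3.10 × 10^3 m/s

For equal de Broglie wavelengths: λ₁ = λ₂

h/(m₁v₁) = h/(m₂v₂)
m₁v₁ = m₂v₂
v₂ = v₁ · (m₁/m₂)

v₂ = 5.68 × 10^6 m/s × (9.11 × 10^-31 kg / 1.67 × 10^-27 kg)
v₂ = 3.10 × 10^3 m/s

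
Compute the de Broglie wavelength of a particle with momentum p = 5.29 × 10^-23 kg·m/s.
1.25 × 10^-11 m

Using the de Broglie relation λ = h/p:

λ = h/p
λ = (6.626 × 10^-34 J·s) / (5.29 × 10^-23 kg·m/s)
λ = 1.25 × 10^-11 m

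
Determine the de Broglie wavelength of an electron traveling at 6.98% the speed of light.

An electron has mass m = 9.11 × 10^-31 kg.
3.48 × 10^-11 m

Using the de Broglie relation λ = h/(mv):

v = 6.98% × c = 2.093 × 10^7 m/s

λ = h/(mv)
λ = (6.626 × 10^-34 J·s) / (9.11 × 10^-31 kg × 2.093 × 10^7 m/s)
λ = 3.48 × 10^-11 m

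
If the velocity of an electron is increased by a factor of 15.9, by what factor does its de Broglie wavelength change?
The wavelength decreases by a factor of 15.9.

From λ = h/(mv), the wavelength is inversely proportional to velocity:

λ ∝ 1/v

If v → 15.9v, then λ → λ/15.9

When velocity is increased by a factor of 15.9, the wavelength decreases by a factor of 15.9.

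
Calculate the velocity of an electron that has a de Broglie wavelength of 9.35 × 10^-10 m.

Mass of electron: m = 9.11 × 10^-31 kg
7.78 × 10^5 m/s

From the de Broglie relation λ = h/(mv), we solve for v:

v = h/(mλ)
v = (6.626 × 10^-34 J·s) / (9.11 × 10^-31 kg × 9.35 × 10^-10 m)
v = 7.78 × 10^5 m/s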